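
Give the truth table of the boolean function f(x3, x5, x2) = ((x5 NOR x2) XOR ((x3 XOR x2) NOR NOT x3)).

x3 | x5 | x2 | Output
---------------------
0 | 0 | 0 | 1
0 | 0 | 1 | 0
0 | 1 | 0 | 0
0 | 1 | 1 | 0
1 | 0 | 0 | 1
1 | 0 | 1 | 1
1 | 1 | 0 | 0
1 | 1 | 1 | 1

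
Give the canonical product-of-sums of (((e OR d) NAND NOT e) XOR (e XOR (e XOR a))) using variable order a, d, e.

ΠM(2, 4, 5, 7) = (a OR NOT d OR e) AND (NOT a OR d OR e) AND (NOT a OR d OR NOT e) AND (NOT a OR NOT d OR NOT e)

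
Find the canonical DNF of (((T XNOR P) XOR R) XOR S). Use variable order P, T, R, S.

(NOT P AND NOT T AND NOT R AND NOT S) OR (NOT P AND NOT T AND R AND S) OR (NOT P AND T AND NOT R AND S) OR (NOT P AND T AND R AND NOT S) OR (P AND NOT T AND NOT R AND S) OR (P AND NOT T AND R AND NOT S) OR (P AND T AND NOT R AND NOT S) OR (P AND T AND R AND S)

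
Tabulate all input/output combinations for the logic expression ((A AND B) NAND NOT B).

B | A | Output
--------------
0 | 0 | 1
0 | 1 | 1
1 | 0 | 1
1 | 1 | 1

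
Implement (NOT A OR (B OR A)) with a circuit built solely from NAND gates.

(((A NAND A) NAND (A NAND A)) NAND (((B NAND B) NAND (A NAND A)) NAND ((B NAND B) NAND (A NAND A))))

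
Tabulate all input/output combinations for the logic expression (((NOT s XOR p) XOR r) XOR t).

s | p | r | t | Output
----------------------
0 | 0 | 0 | 0 | 1
0 | 0 | 0 | 1 | 0
0 | 0 | 1 | 0 | 0
0 | 0 | 1 | 1 | 1
0 | 1 | 0 | 0 | 0
0 | 1 | 0 | 1 | 1
0 | 1 | 1 | 0 | 1
0 | 1 | 1 | 1 | 0
1 | 0 | 0 | 0 | 0
1 | 0 | 0 | 1 | 1
1 | 0 | 1 | 0 | 1
1 | 0 | 1 | 1 | 0
1 | 1 | 0 | 0 | 1
1 | 1 | 0 | 1 | 0
1 | 1 | 1 | 0 | 0
1 | 1 | 1 | 1 | 1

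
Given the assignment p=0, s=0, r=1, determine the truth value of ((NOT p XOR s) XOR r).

Substituting: ((NOT 0 XOR 0) XOR 1)
= 0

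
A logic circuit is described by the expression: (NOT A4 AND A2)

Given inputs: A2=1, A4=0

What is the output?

Substituting: (NOT 0 AND 1)
= 1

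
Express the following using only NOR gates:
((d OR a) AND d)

((((d NOR a) NOR (d NOR a)) NOR ((d NOR a) NOR (d NOR a))) NOR (d NOR d))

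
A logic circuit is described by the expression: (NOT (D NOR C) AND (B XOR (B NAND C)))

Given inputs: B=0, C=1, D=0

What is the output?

Substituting: (NOT (0 NOR 1) AND (0 XOR (0 NAND 1)))
= 1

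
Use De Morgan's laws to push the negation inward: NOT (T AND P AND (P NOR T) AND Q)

NOT T OR NOT P OR NOT (P NOR T) OR NOT Q
De Morgan's: NOT(AND of terms) = OR of negations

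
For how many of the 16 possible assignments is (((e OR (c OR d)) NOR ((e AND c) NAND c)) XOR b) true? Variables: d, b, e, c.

Satisfying assignments: (0,1,0,0), (0,1,0,1), (0,1,1,0), (0,1,1,1), (1,1,0,0), (1,1,0,1), (1,1,1,0), (1,1,1,1)
Count: 8 out of 16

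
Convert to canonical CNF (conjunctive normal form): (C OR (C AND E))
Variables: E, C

(E OR C) AND (NOT E OR C)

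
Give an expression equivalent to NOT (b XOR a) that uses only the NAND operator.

(((b NAND (b NAND a)) NAND (a NAND (b NAND a))) NAND ((b NAND (b NAND a)) NAND (a NAND (b NAND a))))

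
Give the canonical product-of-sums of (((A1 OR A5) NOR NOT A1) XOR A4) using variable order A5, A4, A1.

ΠM(0, 1, 4, 5) = (A5 OR A4 OR A1) AND (A5 OR A4 OR NOT A1) AND (NOT A5 OR A4 OR A1) AND (NOT A5 OR A4 OR NOT A1)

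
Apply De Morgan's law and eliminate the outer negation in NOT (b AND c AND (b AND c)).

NOT b OR NOT c OR NOT (b AND c)
De Morgan's: NOT(AND of terms) = OR of negations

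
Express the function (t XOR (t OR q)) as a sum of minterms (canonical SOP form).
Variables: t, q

Σm(1) = (NOT t AND q)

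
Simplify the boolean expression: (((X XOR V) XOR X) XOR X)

By XOR self-cancellation ((E XOR v) XOR v = E):
= (X XOR V)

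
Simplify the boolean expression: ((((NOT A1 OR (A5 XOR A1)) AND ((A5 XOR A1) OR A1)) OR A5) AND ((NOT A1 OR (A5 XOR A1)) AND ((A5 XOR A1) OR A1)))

By absorption (E AND (E OR v) = E) then distribution ((E OR v) AND (E OR NOT v) = E):
= (A5 XOR A1)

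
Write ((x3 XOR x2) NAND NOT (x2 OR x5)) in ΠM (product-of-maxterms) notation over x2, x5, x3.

ΠM(1) = (x2 OR x5 OR NOT x3)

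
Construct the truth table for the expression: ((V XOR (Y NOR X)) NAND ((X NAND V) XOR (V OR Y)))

X | V | Y | Output
------------------
0 | 0 | 0 | 0
0 | 0 | 1 | 1
0 | 1 | 0 | 1
0 | 1 | 1 | 1
1 | 0 | 0 | 1
1 | 0 | 1 | 1
1 | 1 | 0 | 0
1 | 1 | 1 | 0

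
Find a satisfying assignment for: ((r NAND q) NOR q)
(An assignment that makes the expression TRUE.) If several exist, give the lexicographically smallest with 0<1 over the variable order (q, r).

UNSATISFIABLE - no assignment makes this expression true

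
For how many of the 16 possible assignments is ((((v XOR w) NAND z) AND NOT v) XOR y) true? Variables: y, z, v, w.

Satisfying assignments: (0,0,0,0), (0,0,0,1), (0,1,0,0), (1,0,1,0), (1,0,1,1), (1,1,0,1), (1,1,1,0), (1,1,1,1)
Count: 8 out of 16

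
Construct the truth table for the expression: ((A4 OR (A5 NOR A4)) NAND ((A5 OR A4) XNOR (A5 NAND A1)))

A4 | A1 | A5 | Output
---------------------
0 | 0 | 0 | 1
0 | 0 | 1 | 1
0 | 1 | 0 | 1
0 | 1 | 1 | 1
1 | 0 | 0 | 0
1 | 0 | 1 | 0
1 | 1 | 0 | 0
1 | 1 | 1 | 1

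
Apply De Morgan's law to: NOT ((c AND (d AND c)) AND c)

NOT (c AND (d AND c)) OR NOT c
De Morgan's: NOT(AND of terms) = OR of negations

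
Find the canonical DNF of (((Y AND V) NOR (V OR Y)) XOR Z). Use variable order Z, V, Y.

(NOT Z AND NOT V AND NOT Y) OR (Z AND NOT V AND Y) OR (Z AND V AND NOT Y) OR (Z AND V AND Y)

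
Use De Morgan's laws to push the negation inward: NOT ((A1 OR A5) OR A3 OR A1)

NOT (A1 OR A5) AND NOT A3 AND NOT A1
De Morgan's: NOT(OR of terms) = AND of negations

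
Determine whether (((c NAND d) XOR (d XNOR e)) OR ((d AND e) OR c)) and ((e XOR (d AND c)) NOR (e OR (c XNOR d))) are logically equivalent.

No. Counterexample: with c=0, e=1, d=0, Expression 1 = 1 but Expression 2 = 0.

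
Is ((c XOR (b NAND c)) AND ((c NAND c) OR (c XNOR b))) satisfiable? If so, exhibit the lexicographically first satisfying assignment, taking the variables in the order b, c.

b=0, c=0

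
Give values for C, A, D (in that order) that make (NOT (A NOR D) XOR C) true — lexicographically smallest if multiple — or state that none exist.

C=0, A=0, D=1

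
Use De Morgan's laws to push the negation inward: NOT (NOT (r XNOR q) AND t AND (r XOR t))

(r XNOR q) OR NOT t OR NOT (r XOR t)
De Morgan's: NOT(AND of terms) = OR of negations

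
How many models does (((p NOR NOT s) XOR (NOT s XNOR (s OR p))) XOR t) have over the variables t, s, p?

Satisfying assignments: (0,0,1), (0,1,0), (1,0,0), (1,1,1)
Count: 4 out of 8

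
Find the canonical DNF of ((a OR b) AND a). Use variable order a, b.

(a AND NOT b) OR (a AND b)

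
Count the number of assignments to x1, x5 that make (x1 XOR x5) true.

Satisfying assignments: (0,1), (1,0)
Count: 2 out of 4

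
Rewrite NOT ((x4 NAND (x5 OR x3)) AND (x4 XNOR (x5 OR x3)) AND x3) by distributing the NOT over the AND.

NOT (x4 NAND (x5 OR x3)) OR NOT (x4 XNOR (x5 OR x3)) OR NOT x3
De Morgan's: NOT(AND of terms) = OR of negations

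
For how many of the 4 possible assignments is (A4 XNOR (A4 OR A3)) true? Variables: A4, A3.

Satisfying assignments: (0,0), (1,0), (1,1)
Count: 3 out of 4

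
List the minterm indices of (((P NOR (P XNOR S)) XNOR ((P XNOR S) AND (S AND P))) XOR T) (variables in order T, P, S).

Σm(0, 2, 5, 7) = (NOT T AND NOT P AND NOT S) OR (NOT T AND P AND NOT S) OR (T AND NOT P AND S) OR (T AND P AND S)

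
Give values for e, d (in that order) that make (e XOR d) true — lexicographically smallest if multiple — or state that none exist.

e=0, d=1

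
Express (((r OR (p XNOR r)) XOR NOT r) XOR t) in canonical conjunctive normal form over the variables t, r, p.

(t OR r OR p) AND (NOT t OR r OR NOT p) AND (NOT t OR NOT r OR p) AND (NOT t OR NOT r OR NOT p)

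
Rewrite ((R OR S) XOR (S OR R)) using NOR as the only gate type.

((((((R NOR S) NOR (R NOR S)) NOR ((S NOR R) NOR (S NOR R))) NOR (((R NOR S) NOR (R NOR S)) NOR ((S NOR R) NOR (S NOR R)))) NOR ((((R NOR S) NOR (R NOR S)) NOR ((S NOR R) NOR (S NOR R))) NOR (((R NOR S) NOR (R NOR S)) NOR ((S NOR R) NOR (S NOR R))))) NOR ((((((R NOR S) NOR (R NOR S)) NOR ((R NOR S) NOR (R NOR S))) NOR (((S NOR R) NOR (S NOR R)) NOR ((S NOR R) NOR (S NOR R)))) NOR ((((R NOR S) NOR (R NOR S)) NOR ((R NOR S) NOR (R NOR S))) NOR (((S NOR R) NOR (S NOR R)) NOR ((S NOR R) NOR (S NOR R))))) NOR (((((R NOR S) NOR (R NOR S)) NOR ((R NOR S) NOR (R NOR S))) NOR (((S NOR R) NOR (S NOR R)) NOR ((S NOR R) NOR (S NOR R)))) NOR ((((R NOR S) NOR (R NOR S)) NOR ((R NOR S) NOR (R NOR S))) NOR (((S NOR R) NOR (S NOR R)) NOR ((S NOR R) NOR (S NOR R)))))))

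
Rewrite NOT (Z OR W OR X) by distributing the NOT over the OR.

NOT Z AND NOT W AND NOT X
De Morgan's: NOT(OR of terms) = AND of negations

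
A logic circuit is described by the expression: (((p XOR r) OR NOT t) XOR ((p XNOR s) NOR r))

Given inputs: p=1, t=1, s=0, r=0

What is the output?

Substituting: (((1 XOR 0) OR NOT 1) XOR ((1 XNOR 0) NOR 0))
= 0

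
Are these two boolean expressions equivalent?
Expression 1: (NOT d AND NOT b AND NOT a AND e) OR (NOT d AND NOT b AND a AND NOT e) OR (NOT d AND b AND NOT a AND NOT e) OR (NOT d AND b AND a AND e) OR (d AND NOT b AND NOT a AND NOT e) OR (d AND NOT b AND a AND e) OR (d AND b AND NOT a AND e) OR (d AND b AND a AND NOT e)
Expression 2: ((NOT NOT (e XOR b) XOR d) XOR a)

Yes, they are equivalent — the two output columns agree on all 16 assignments:
d | b | a | e | Expression 1 | Expression 2
-------------------------------------------
0 | 0 | 0 | 0 | 0 | 0
0 | 0 | 0 | 1 | 1 | 1
0 | 0 | 1 | 0 | 1 | 1
0 | 0 | 1 | 1 | 0 | 0
0 | 1 | 0 | 0 | 1 | 1
0 | 1 | 0 | 1 | 0 | 0
0 | 1 | 1 | 0 | 0 | 0
0 | 1 | 1 | 1 | 1 | 1
1 | 0 | 0 | 0 | 1 | 1
1 | 0 | 0 | 1 | 0 | 0
1 | 0 | 1 | 0 | 0 | 0
1 | 0 | 1 | 1 | 1 | 1
1 | 1 | 0 | 0 | 0 | 0
1 | 1 | 0 | 1 | 1 | 1
1 | 1 | 1 | 0 | 1 | 1
1 | 1 | 1 | 1 | 0 | 0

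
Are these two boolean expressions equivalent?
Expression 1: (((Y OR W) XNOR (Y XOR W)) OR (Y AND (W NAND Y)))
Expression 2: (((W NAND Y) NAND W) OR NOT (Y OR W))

No. Counterexample: with Y=0, W=1, Expression 1 = 1 but Expression 2 = 0.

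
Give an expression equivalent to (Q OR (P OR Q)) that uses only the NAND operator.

((Q NAND Q) NAND (((P NAND P) NAND (Q NAND Q)) NAND ((P NAND P) NAND (Q NAND Q))))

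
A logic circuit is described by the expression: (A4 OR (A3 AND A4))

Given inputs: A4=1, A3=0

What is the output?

Substituting: (1 OR (0 AND 1))
= 1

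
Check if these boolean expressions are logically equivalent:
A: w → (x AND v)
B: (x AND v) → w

No, Converse is not equivalent to original (counterexample: x=0, w=1, v=0)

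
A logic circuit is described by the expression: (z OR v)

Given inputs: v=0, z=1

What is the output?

Substituting: (1 OR 0)
= 1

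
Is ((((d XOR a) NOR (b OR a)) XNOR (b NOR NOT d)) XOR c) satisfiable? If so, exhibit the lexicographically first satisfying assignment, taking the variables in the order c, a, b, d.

c=0, a=0, b=1, d=0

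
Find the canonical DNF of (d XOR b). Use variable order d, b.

(NOT d AND b) OR (d AND NOT b)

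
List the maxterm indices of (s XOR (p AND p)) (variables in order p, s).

ΠM(0, 3) = (p OR s) AND (NOT p OR NOT s)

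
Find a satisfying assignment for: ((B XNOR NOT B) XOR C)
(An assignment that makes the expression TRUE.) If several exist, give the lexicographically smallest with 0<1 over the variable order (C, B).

C=1, B=0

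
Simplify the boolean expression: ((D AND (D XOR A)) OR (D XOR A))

By absorption (E OR (E AND v) = E):
= (D XOR A)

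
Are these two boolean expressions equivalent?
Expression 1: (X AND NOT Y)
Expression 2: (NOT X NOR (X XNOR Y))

Yes, they are equivalent — the two output columns agree on all 4 assignments:
X | Y | Expression 1 | Expression 2
-----------------------------------
0 | 0 | 0 | 0
0 | 1 | 0 | 0
1 | 0 | 1 | 1
1 | 1 | 0 | 0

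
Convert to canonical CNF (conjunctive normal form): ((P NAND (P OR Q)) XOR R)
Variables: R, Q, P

(R OR Q OR NOT P) AND (R OR NOT Q OR NOT P) AND (NOT R OR Q OR P) AND (NOT R OR NOT Q OR P)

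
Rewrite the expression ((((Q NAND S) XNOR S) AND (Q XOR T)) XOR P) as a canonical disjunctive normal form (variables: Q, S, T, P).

(NOT Q AND NOT S AND NOT T AND P) OR (NOT Q AND NOT S AND T AND P) OR (NOT Q AND S AND NOT T AND P) OR (NOT Q AND S AND T AND NOT P) OR (Q AND NOT S AND NOT T AND P) OR (Q AND NOT S AND T AND P) OR (Q AND S AND NOT T AND P) OR (Q AND S AND T AND P)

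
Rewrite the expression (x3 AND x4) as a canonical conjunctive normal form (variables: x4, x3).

(x4 OR x3) AND (x4 OR NOT x3) AND (NOT x4 OR x3)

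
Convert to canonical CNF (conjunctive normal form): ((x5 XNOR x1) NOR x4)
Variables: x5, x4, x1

(x5 OR x4 OR x1) AND (x5 OR NOT x4 OR x1) AND (x5 OR NOT x4 OR NOT x1) AND (NOT x5 OR x4 OR NOT x1) AND (NOT x5 OR NOT x4 OR x1) AND (NOT x5 OR NOT x4 OR NOT x1)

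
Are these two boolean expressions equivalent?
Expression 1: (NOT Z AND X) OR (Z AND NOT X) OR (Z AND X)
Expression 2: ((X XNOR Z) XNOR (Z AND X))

Yes, they are equivalent — the two output columns agree on all 4 assignments:
Z | X | Expression 1 | Expression 2
-----------------------------------
0 | 0 | 0 | 0
0 | 1 | 1 | 1
1 | 0 | 1 | 1
1 | 1 | 1 | 1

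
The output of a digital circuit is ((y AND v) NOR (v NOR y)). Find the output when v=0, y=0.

Substituting: ((0 AND 0) NOR (0 NOR 0))
= 0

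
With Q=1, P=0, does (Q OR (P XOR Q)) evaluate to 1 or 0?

Substituting: (1 OR (0 XOR 1))
= 1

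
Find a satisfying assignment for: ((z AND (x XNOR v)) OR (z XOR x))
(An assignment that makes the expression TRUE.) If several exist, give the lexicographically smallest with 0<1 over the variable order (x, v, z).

x=0, v=0, z=1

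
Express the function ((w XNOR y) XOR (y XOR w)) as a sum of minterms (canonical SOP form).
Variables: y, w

Σm(0, 1, 2, 3) = (NOT y AND NOT w) OR (NOT y AND w) OR (y AND NOT w) OR (y AND w)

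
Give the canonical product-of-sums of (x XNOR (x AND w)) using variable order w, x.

ΠM(1) = (w OR NOT x)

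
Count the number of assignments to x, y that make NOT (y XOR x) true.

Satisfying assignments: (0,0), (1,1)
Count: 2 out of 4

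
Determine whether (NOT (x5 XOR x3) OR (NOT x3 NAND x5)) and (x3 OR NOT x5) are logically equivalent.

Yes, they are equivalent — the two output columns agree on all 4 assignments:
x3 | x5 | Expression 1 | Expression 2
-------------------------------------
0 | 0 | 1 | 1
0 | 1 | 0 | 0
1 | 0 | 1 | 1
1 | 1 | 1 | 1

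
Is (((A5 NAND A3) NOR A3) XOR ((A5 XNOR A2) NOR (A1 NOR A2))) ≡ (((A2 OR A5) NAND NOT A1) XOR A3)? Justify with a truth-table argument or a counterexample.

No. Counterexample: with A1=0, A3=0, A5=0, A2=0, Expression 1 = 0 but Expression 2 = 1.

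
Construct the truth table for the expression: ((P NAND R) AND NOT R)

P | R | Output
--------------
0 | 0 | 1
0 | 1 | 0
1 | 0 | 1
1 | 1 | 0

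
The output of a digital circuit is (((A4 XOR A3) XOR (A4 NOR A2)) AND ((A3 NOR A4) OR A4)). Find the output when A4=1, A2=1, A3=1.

Substituting: (((1 XOR 1) XOR (1 NOR 1)) AND ((1 NOR 1) OR 1))
= 0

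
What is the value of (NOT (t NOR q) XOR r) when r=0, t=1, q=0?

Substituting: (NOT (1 NOR 0) XOR 0)
= 1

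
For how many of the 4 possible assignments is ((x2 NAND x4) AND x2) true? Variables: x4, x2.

Satisfying assignments: (0,1)
Count: 1 out of 4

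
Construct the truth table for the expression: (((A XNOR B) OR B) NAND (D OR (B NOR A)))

B | A | D | Output
------------------
0 | 0 | 0 | 0
0 | 0 | 1 | 0
0 | 1 | 0 | 1
0 | 1 | 1 | 1
1 | 0 | 0 | 1
1 | 0 | 1 | 0
1 | 1 | 0 | 1
1 | 1 | 1 | 0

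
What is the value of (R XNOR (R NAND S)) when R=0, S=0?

Substituting: (0 XNOR (0 NAND 0))
= 0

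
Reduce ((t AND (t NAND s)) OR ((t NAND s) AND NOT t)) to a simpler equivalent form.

By distribution ((E AND v) OR (E AND NOT v) = E):
= (t NAND s)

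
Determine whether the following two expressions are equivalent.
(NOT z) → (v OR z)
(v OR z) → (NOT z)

No, Converse is not equivalent to original (counterexample: v=0, z=0)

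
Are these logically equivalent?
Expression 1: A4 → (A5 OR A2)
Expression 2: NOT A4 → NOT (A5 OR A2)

No, Inverse is not equivalent to original (counterexample: A4=0, A5=0, A2=1)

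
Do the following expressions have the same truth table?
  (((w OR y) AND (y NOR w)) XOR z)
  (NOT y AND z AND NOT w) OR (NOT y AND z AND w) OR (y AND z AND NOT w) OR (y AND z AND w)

Yes, they are equivalent — the two output columns agree on all 8 assignments:
y | z | w | Expression 1 | Expression 2
---------------------------------------
0 | 0 | 0 | 0 | 0
0 | 0 | 1 | 0 | 0
0 | 1 | 0 | 1 | 1
0 | 1 | 1 | 1 | 1
1 | 0 | 0 | 0 | 0
1 | 0 | 1 | 0 | 0
1 | 1 | 0 | 1 | 1
1 | 1 | 1 | 1 | 1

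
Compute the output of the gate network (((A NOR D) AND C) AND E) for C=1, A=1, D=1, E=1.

Substituting: (((1 NOR 1) AND 1) AND 1)
= 0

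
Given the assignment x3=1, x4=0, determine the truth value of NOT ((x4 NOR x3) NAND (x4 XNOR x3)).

Substituting: NOT ((0 NOR 1) NAND (0 XNOR 1))
= 0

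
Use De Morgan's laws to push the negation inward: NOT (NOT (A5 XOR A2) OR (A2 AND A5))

(A5 XOR A2) AND NOT (A2 AND A5)
De Morgan's: NOT(OR of terms) = AND of negations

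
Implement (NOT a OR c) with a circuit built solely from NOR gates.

(((a NOR a) NOR c) NOR ((a NOR a) NOR c))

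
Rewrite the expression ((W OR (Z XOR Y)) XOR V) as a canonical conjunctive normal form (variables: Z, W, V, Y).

(Z OR W OR V OR Y) AND (Z OR W OR NOT V OR NOT Y) AND (Z OR NOT W OR NOT V OR Y) AND (Z OR NOT W OR NOT V OR NOT Y) AND (NOT Z OR W OR V OR NOT Y) AND (NOT Z OR W OR NOT V OR Y) AND (NOT Z OR NOT W OR NOT V OR Y) AND (NOT Z OR NOT W OR NOT V OR NOT Y)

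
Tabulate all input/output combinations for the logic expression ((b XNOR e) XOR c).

b | c | e | Output
------------------
0 | 0 | 0 | 1
0 | 0 | 1 | 0
0 | 1 | 0 | 0
0 | 1 | 1 | 1
1 | 0 | 0 | 0
1 | 0 | 1 | 1
1 | 1 | 0 | 1
1 | 1 | 1 | 0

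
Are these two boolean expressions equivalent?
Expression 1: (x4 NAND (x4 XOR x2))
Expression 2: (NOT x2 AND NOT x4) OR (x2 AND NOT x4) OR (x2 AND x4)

Yes, they are equivalent — the two output columns agree on all 4 assignments:
x2 | x4 | Expression 1 | Expression 2
-------------------------------------
0 | 0 | 1 | 1
0 | 1 | 0 | 0
1 | 0 | 1 | 1
1 | 1 | 1 | 1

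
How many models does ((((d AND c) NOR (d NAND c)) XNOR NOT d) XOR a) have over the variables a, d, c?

Satisfying assignments: (0,1,0), (0,1,1), (1,0,0), (1,0,1)
Count: 4 out of 8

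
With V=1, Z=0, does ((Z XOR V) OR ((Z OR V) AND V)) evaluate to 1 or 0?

Substituting: ((0 XOR 1) OR ((0 OR 1) AND 1))
= 1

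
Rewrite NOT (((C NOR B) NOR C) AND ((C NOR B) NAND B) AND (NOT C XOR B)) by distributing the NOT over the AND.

NOT ((C NOR B) NOR C) OR NOT ((C NOR B) NAND B) OR NOT (NOT C XOR B)
De Morgan's: NOT(AND of terms) = OR of negations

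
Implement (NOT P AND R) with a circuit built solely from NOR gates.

(((P NOR P) NOR (P NOR P)) NOR (R NOR R))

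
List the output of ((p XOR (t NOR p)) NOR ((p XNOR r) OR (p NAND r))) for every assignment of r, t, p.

r | t | p | Output
------------------
0 | 0 | 0 | 0
0 | 0 | 1 | 0
0 | 1 | 0 | 0
0 | 1 | 1 | 0
1 | 0 | 0 | 0
1 | 0 | 1 | 0
1 | 1 | 0 | 0
1 | 1 | 1 | 0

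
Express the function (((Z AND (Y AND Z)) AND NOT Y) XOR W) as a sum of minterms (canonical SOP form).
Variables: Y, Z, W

Σm(1, 3, 5, 7) = (NOT Y AND NOT Z AND W) OR (NOT Y AND Z AND W) OR (Y AND NOT Z AND W) OR (Y AND Z AND W)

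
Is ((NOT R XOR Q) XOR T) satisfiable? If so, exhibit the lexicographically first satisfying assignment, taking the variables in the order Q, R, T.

Q=0, R=0, T=0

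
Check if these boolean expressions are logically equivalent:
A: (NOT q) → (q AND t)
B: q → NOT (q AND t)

No, Inverse is not equivalent to original (counterexample: t=0, q=0)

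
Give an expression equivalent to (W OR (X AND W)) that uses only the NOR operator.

((W NOR ((X NOR X) NOR (W NOR W))) NOR (W NOR ((X NOR X) NOR (W NOR W))))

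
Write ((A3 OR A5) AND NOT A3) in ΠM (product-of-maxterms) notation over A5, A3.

ΠM(0, 1, 3) = (A5 OR A3) AND (A5 OR NOT A3) AND (NOT A5 OR NOT A3)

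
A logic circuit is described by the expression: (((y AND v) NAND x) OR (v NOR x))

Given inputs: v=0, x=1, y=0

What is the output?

Substituting: (((0 AND 0) NAND 1) OR (0 NOR 1))
= 1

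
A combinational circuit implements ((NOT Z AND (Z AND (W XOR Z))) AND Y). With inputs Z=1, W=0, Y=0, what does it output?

Substituting: ((NOT 1 AND (1 AND (0 XOR 1))) AND 0)
= 0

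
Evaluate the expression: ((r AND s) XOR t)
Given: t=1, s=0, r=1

Substituting: ((1 AND 0) XOR 1)
= 1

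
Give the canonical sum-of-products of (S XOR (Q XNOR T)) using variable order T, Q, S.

Σm(0, 3, 5, 6) = (NOT T AND NOT Q AND NOT S) OR (NOT T AND Q AND S) OR (T AND NOT Q AND S) OR (T AND Q AND NOT S)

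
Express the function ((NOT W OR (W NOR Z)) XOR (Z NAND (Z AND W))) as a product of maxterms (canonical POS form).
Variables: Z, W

ΠM(0, 2, 3) = (Z OR W) AND (NOT Z OR W) AND (NOT Z OR NOT W)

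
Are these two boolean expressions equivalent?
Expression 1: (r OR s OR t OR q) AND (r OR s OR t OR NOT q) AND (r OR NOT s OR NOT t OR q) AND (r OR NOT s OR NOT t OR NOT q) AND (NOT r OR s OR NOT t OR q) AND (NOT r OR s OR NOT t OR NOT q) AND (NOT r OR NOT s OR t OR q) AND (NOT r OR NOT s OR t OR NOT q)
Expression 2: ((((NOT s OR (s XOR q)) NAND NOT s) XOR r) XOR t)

Yes, they are equivalent — the two output columns agree on all 16 assignments:
r | s | t | q | Expression 1 | Expression 2
-------------------------------------------
0 | 0 | 0 | 0 | 0 | 0
0 | 0 | 0 | 1 | 0 | 0
0 | 0 | 1 | 0 | 1 | 1
0 | 0 | 1 | 1 | 1 | 1
0 | 1 | 0 | 0 | 1 | 1
0 | 1 | 0 | 1 | 1 | 1
0 | 1 | 1 | 0 | 0 | 0
0 | 1 | 1 | 1 | 0 | 0
1 | 0 | 0 | 0 | 1 | 1
1 | 0 | 0 | 1 | 1 | 1
1 | 0 | 1 | 0 | 0 | 0
1 | 0 | 1 | 1 | 0 | 0
1 | 1 | 0 | 0 | 0 | 0
1 | 1 | 0 | 1 | 0 | 0
1 | 1 | 1 | 0 | 1 | 1
1 | 1 | 1 | 1 | 1 | 1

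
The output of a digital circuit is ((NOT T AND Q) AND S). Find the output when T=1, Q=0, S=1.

Substituting: ((NOT 1 AND 0) AND 1)
= 0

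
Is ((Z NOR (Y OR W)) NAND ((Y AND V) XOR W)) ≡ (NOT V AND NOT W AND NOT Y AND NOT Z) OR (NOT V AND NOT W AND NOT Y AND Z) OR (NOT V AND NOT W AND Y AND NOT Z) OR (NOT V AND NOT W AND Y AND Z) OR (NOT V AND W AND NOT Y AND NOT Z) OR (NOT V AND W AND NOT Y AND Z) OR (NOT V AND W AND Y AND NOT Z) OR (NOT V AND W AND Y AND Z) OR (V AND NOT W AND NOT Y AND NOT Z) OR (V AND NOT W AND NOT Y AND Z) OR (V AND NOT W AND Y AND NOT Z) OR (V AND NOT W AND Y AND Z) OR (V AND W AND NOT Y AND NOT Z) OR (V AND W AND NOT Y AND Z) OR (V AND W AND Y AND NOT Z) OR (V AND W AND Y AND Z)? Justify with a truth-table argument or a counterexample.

Yes, they are equivalent — the two output columns agree on all 16 assignments:
V | W | Y | Z | Expression 1 | Expression 2
-------------------------------------------
0 | 0 | 0 | 0 | 1 | 1
0 | 0 | 0 | 1 | 1 | 1
0 | 0 | 1 | 0 | 1 | 1
0 | 0 | 1 | 1 | 1 | 1
0 | 1 | 0 | 0 | 1 | 1
0 | 1 | 0 | 1 | 1 | 1
0 | 1 | 1 | 0 | 1 | 1
0 | 1 | 1 | 1 | 1 | 1
1 | 0 | 0 | 0 | 1 | 1
1 | 0 | 0 | 1 | 1 | 1
1 | 0 | 1 | 0 | 1 | 1
1 | 0 | 1 | 1 | 1 | 1
1 | 1 | 0 | 0 | 1 | 1
1 | 1 | 0 | 1 | 1 | 1
1 | 1 | 1 | 0 | 1 | 1
1 | 1 | 1 | 1 | 1 | 1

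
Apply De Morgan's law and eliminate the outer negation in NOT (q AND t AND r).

NOT q OR NOT t OR NOT r
De Morgan's: NOT(AND of terms) = OR of negations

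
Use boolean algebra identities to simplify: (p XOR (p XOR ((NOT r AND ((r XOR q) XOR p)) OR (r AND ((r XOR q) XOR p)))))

By XOR self-cancellation ((E XOR v) XOR v = E) then distribution ((E AND v) OR (E AND NOT v) = E):
= ((r XOR q) XOR p)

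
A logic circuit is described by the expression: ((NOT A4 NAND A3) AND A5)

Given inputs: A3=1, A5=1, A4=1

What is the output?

Substituting: ((NOT 1 NAND 1) AND 1)
= 1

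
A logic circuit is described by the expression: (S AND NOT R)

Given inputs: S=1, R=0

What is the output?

Substituting: (1 AND NOT 0)
= 1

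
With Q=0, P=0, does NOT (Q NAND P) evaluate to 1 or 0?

Substituting: NOT (0 NAND 0)
= 0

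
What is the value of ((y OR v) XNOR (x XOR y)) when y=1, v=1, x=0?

Substituting: ((1 OR 1) XNOR (0 XOR 1))
= 1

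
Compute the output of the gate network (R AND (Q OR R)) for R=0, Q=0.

Substituting: (0 AND (0 OR 0))
= 0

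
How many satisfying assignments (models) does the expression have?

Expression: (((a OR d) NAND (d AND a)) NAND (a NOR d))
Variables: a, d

Satisfying assignments: (0,1), (1,0), (1,1)
Count: 3 out of 4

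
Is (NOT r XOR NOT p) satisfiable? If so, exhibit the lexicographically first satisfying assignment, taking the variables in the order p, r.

p=0, r=1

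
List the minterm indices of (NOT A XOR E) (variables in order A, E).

Σm(0, 3) = (NOT A AND NOT E) OR (A AND E)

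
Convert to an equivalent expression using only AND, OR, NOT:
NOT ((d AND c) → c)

(d AND c) AND NOT c
(Negated implication: NOT(A → B) = A AND NOT B)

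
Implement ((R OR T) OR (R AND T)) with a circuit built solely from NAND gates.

((((R NAND R) NAND (T NAND T)) NAND ((R NAND R) NAND (T NAND T))) NAND (((R NAND T) NAND (R NAND T)) NAND ((R NAND T) NAND (R NAND T))))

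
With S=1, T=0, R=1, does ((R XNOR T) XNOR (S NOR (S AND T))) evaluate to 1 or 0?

Substituting: ((1 XNOR 0) XNOR (1 NOR (1 AND 0)))
= 1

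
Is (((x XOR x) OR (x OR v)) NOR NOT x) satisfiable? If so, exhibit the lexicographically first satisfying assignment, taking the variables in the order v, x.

UNSATISFIABLE - no assignment makes this expression true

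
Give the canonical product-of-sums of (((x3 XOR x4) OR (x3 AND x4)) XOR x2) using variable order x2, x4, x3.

ΠM(0, 5, 6, 7) = (x2 OR x4 OR x3) AND (NOT x2 OR x4 OR NOT x3) AND (NOT x2 OR NOT x4 OR x3) AND (NOT x2 OR NOT x4 OR NOT x3)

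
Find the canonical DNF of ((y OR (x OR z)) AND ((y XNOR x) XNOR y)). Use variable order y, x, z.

(NOT y AND x AND NOT z) OR (NOT y AND x AND z) OR (y AND x AND NOT z) OR (y AND x AND z)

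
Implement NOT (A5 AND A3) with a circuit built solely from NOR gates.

(((A5 NOR A5) NOR (A3 NOR A3)) NOR ((A5 NOR A5) NOR (A3 NOR A3)))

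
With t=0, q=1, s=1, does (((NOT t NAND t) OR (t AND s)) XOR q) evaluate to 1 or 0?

Substituting: (((NOT 0 NAND 0) OR (0 AND 1)) XOR 1)
= 0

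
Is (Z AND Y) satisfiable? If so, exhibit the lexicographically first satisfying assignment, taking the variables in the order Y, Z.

Y=1, Z=1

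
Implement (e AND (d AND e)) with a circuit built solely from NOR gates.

((e NOR e) NOR (((d NOR d) NOR (e NOR e)) NOR ((d NOR d) NOR (e NOR e))))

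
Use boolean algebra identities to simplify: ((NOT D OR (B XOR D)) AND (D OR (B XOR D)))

By distribution ((E OR v) AND (E OR NOT v) = E):
= (B XOR D)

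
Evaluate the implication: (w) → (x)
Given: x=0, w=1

Antecedent (w) = 1; consequent (x) = 0.
1 → 0 = 0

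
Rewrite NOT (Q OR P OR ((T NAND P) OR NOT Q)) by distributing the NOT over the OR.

NOT Q AND NOT P AND NOT ((T NAND P) OR NOT Q)
De Morgan's: NOT(OR of terms) = AND of negations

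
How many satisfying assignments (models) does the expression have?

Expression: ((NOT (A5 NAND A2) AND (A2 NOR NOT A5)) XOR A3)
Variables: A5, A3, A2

Satisfying assignments: (0,1,0), (0,1,1), (1,1,0), (1,1,1)
Count: 4 out of 8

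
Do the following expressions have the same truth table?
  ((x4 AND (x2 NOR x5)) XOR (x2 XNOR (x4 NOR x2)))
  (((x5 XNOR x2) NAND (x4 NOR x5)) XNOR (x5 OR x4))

No. Counterexample: with x4=0, x5=0, x2=0, Expression 1 = 0 but Expression 2 = 1.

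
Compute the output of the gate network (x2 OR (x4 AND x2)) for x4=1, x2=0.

Substituting: (0 OR (1 AND 0))
= 0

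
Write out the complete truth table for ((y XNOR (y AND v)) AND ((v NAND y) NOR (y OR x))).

y | x | v | Output
------------------
0 | 0 | 0 | 0
0 | 0 | 1 | 0
0 | 1 | 0 | 0
0 | 1 | 1 | 0
1 | 0 | 0 | 0
1 | 0 | 1 | 0
1 | 1 | 0 | 0
1 | 1 | 1 | 0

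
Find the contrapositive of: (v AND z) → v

Contrapositive: NOT v → NOT (v AND z)
Note: A statement and its contrapositive are logically equivalent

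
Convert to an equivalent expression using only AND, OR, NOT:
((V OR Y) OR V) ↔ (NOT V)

(((V OR Y) OR V) AND (NOT V)) OR (NOT ((V OR Y) OR V) AND V)
(Biconditional = both true or both false)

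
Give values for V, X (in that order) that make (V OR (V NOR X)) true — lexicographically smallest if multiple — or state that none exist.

V=0, X=0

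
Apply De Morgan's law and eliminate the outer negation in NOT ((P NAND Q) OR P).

NOT (P NAND Q) AND NOT P
De Morgan's: NOT(OR of terms) = AND of negations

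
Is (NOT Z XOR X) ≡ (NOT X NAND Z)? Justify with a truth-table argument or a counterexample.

No. Counterexample: with Z=0, X=1, Expression 1 = 0 but Expression 2 = 1.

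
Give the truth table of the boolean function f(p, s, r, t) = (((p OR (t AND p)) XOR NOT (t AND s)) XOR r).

p | s | r | t | Output
----------------------
0 | 0 | 0 | 0 | 1
0 | 0 | 0 | 1 | 1
0 | 0 | 1 | 0 | 0
0 | 0 | 1 | 1 | 0
0 | 1 | 0 | 0 | 1
0 | 1 | 0 | 1 | 0
0 | 1 | 1 | 0 | 0
0 | 1 | 1 | 1 | 1
1 | 0 | 0 | 0 | 0
1 | 0 | 0 | 1 | 0
1 | 0 | 1 | 0 | 1
1 | 0 | 1 | 1 | 1
1 | 1 | 0 | 0 | 0
1 | 1 | 0 | 1 | 1
1 | 1 | 1 | 0 | 1
1 | 1 | 1 | 1 | 0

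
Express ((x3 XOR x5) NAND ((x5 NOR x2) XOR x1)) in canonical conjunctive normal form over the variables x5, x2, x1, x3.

(x5 OR x2 OR x1 OR NOT x3) AND (x5 OR NOT x2 OR NOT x1 OR NOT x3) AND (NOT x5 OR x2 OR NOT x1 OR x3) AND (NOT x5 OR NOT x2 OR NOT x1 OR x3)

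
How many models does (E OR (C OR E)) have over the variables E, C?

Satisfying assignments: (0,1), (1,0), (1,1)
Count: 3 out of 4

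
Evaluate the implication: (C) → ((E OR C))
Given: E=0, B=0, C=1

Antecedent (C) = 1; consequent ((E OR C)) = 1.
1 → 1 = 1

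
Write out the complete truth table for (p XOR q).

q | p | Output
--------------
0 | 0 | 0
0 | 1 | 1
1 | 0 | 1
1 | 1 | 0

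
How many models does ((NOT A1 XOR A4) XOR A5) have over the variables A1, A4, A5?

Satisfying assignments: (0,0,0), (0,1,1), (1,0,1), (1,1,0)
Count: 4 out of 8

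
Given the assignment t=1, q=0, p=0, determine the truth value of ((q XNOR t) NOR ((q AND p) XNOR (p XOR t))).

Substituting: ((0 XNOR 1) NOR ((0 AND 0) XNOR (0 XOR 1)))
= 1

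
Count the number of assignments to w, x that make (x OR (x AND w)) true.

Satisfying assignments: (0,1), (1,1)
Count: 2 out of 4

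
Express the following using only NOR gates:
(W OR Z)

((W NOR Z) NOR (W NOR Z))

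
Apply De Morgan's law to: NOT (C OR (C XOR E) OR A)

NOT C AND NOT (C XOR E) AND NOT A
De Morgan's: NOT(OR of terms) = AND of negations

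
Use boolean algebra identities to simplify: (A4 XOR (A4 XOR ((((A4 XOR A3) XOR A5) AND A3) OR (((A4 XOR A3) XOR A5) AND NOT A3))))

By XOR self-cancellation ((E XOR v) XOR v = E) then distribution ((E AND v) OR (E AND NOT v) = E):
= ((A4 XOR A3) XOR A5)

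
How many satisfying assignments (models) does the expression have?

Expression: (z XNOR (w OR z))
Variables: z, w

Satisfying assignments: (0,0), (1,0), (1,1)
Count: 3 out of 4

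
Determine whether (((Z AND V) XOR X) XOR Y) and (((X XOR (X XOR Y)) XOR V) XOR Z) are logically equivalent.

No. Counterexample: with V=0, X=0, Z=1, Y=0, Expression 1 = 0 but Expression 2 = 1.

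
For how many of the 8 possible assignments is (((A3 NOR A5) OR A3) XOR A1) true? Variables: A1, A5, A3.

Satisfying assignments: (0,0,0), (0,0,1), (0,1,1), (1,1,0)
Count: 4 out of 8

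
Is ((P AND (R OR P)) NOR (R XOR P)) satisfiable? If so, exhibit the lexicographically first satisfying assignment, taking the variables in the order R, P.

R=0, P=0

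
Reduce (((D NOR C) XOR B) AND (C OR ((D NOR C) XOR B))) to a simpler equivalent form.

By absorption (E AND (E OR v) = E):
= ((D NOR C) XOR B)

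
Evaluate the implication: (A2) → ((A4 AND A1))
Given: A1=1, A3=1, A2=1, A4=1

Antecedent (A2) = 1; consequent ((A4 AND A1)) = 1.
1 → 1 = 1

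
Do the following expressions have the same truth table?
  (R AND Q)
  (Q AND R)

Yes, they are equivalent — the two output columns agree on all 4 assignments:
Q | R | Expression 1 | Expression 2
-----------------------------------
0 | 0 | 0 | 0
0 | 1 | 0 | 0
1 | 0 | 0 | 0
1 | 1 | 1 | 1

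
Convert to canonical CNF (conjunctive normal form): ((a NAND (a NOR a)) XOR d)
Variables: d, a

(NOT d OR a) AND (NOT d OR NOT a)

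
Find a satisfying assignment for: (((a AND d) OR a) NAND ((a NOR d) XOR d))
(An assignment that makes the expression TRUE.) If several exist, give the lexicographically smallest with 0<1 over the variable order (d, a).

d=0, a=0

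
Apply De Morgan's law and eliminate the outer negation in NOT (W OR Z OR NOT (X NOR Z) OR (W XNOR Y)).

NOT W AND NOT Z AND (X NOR Z) AND NOT (W XNOR Y)
De Morgan's: NOT(OR of terms) = AND of negations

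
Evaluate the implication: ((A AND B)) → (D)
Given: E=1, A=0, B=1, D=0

Antecedent ((A AND B)) = 0; consequent (D) = 0.
0 → 0 = 1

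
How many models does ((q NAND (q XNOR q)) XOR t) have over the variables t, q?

Satisfying assignments: (0,0), (1,1)
Count: 2 out of 4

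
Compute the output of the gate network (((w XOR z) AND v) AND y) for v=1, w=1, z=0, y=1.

Substituting: (((1 XOR 0) AND 1) AND 1)
= 1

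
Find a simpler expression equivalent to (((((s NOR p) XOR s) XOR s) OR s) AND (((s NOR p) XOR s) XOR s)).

By absorption (E AND (E OR v) = E) then XOR self-cancellation ((E XOR v) XOR v = E):
= (s NOR p)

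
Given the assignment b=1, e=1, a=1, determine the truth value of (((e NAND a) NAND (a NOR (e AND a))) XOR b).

Substituting: (((1 NAND 1) NAND (1 NOR (1 AND 1))) XOR 1)
= 0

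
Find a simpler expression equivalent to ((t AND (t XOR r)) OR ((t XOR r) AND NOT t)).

By distribution ((E AND v) OR (E AND NOT v) = E):
= (t XOR r)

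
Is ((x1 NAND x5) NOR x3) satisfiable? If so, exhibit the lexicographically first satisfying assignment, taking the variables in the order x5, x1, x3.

x5=1, x1=1, x3=0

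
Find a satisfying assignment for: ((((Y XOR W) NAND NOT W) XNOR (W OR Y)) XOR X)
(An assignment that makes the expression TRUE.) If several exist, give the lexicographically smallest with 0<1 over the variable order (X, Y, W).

X=0, Y=0, W=1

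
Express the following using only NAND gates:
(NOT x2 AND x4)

(((x2 NAND x2) NAND x4) NAND ((x2 NAND x2) NAND x4))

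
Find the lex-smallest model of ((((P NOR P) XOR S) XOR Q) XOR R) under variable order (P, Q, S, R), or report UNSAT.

P=0, Q=0, S=0, R=0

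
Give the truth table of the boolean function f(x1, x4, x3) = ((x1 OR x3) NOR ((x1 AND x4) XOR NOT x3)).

x1 | x4 | x3 | Output
---------------------
0 | 0 | 0 | 0
0 | 0 | 1 | 0
0 | 1 | 0 | 0
0 | 1 | 1 | 0
1 | 0 | 0 | 0
1 | 0 | 1 | 0
1 | 1 | 0 | 0
1 | 1 | 1 | 0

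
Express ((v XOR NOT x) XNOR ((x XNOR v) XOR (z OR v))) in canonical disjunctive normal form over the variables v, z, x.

(NOT v AND NOT z AND NOT x) OR (NOT v AND NOT z AND x)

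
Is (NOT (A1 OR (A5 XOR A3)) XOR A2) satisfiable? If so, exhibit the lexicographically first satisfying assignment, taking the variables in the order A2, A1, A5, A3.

A2=0, A1=0, A5=0, A3=0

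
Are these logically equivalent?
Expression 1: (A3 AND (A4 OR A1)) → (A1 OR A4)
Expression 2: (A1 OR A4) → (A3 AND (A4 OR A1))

No, Converse is not equivalent to original (counterexample: A1=0, A3=0, A4=1)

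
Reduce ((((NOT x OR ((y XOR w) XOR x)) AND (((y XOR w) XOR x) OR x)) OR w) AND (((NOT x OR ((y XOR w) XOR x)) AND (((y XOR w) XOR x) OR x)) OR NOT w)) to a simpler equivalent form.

By distribution ((E OR v) AND (E OR NOT v) = E) then distribution ((E OR v) AND (E OR NOT v) = E):
= ((y XOR w) XOR x)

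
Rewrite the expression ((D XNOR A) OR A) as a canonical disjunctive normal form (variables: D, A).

(NOT D AND NOT A) OR (NOT D AND A) OR (D AND A)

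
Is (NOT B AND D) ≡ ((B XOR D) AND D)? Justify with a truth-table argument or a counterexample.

Yes, they are equivalent — the two output columns agree on all 4 assignments:
B | D | Expression 1 | Expression 2
-----------------------------------
0 | 0 | 0 | 0
0 | 1 | 1 | 1
1 | 0 | 0 | 0
1 | 1 | 0 | 0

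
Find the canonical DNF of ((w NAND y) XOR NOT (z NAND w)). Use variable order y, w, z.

(NOT y AND NOT w AND NOT z) OR (NOT y AND NOT w AND z) OR (NOT y AND w AND NOT z) OR (y AND NOT w AND NOT z) OR (y AND NOT w AND z) OR (y AND w AND z)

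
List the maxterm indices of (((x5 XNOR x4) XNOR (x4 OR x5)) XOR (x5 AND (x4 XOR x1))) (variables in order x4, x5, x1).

ΠM(0, 1, 2, 4, 5, 6) = (x4 OR x5 OR x1) AND (x4 OR x5 OR NOT x1) AND (x4 OR NOT x5 OR x1) AND (NOT x4 OR x5 OR x1) AND (NOT x4 OR x5 OR NOT x1) AND (NOT x4 OR NOT x5 OR x1)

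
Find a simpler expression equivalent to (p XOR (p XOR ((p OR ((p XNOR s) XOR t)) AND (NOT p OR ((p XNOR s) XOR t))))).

By XOR self-cancellation ((E XOR v) XOR v = E) then distribution ((E OR v) AND (E OR NOT v) = E):
= ((p XNOR s) XOR t)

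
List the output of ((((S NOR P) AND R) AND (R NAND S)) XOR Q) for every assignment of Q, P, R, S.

Q | P | R | S | Output
----------------------
0 | 0 | 0 | 0 | 0
0 | 0 | 0 | 1 | 0
0 | 0 | 1 | 0 | 1
0 | 0 | 1 | 1 | 0
0 | 1 | 0 | 0 | 0
0 | 1 | 0 | 1 | 0
0 | 1 | 1 | 0 | 0
0 | 1 | 1 | 1 | 0
1 | 0 | 0 | 0 | 1
1 | 0 | 0 | 1 | 1
1 | 0 | 1 | 0 | 0
1 | 0 | 1 | 1 | 1
1 | 1 | 0 | 0 | 1
1 | 1 | 0 | 1 | 1
1 | 1 | 1 | 0 | 1
1 | 1 | 1 | 1 | 1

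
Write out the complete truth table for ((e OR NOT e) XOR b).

e | b | Output
--------------
0 | 0 | 1
0 | 1 | 0
1 | 0 | 1
1 | 1 | 0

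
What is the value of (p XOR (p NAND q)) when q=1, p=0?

Substituting: (0 XOR (0 NAND 1))
= 1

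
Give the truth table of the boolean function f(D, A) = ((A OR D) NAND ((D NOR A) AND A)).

D | A | Output
--------------
0 | 0 | 1
0 | 1 | 1
1 | 0 | 1
1 | 1 | 1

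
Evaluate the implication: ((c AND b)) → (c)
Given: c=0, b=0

Antecedent ((c AND b)) = 0; consequent (c) = 0.
0 → 0 = 1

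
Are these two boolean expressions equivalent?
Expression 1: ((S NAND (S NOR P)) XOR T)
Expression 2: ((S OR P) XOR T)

No. Counterexample: with S=0, P=0, T=0, Expression 1 = 1 but Expression 2 = 0.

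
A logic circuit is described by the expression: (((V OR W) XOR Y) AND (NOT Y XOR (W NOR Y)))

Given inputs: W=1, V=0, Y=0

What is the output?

Substituting: (((0 OR 1) XOR 0) AND (NOT 0 XOR (1 NOR 0)))
= 1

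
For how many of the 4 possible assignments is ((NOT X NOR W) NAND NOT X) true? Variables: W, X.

Satisfying assignments: (0,0), (0,1), (1,0), (1,1)
Count: 4 out of 4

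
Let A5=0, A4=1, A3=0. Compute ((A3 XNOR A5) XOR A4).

Substituting: ((0 XNOR 0) XOR 1)
= 0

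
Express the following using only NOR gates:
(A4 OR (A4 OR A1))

((A4 NOR ((A4 NOR A1) NOR (A4 NOR A1))) NOR (A4 NOR ((A4 NOR A1) NOR (A4 NOR A1))))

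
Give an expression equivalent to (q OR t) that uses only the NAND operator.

((q NAND q) NAND (t NAND t))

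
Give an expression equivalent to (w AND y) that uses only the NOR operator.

((w NOR w) NOR (y NOR y))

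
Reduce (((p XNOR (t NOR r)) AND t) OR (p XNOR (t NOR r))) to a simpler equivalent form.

By absorption (E OR (E AND v) = E):
= (p XNOR (t NOR r))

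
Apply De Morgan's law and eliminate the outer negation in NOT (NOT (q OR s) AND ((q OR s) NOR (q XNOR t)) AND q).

(q OR s) OR NOT ((q OR s) NOR (q XNOR t)) OR NOT q
De Morgan's: NOT(AND of terms) = OR of negations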